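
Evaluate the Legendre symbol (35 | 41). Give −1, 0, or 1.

-1

Euler's criterion: (35/41) ≡ 35^20 (mod 41).
35^2 ≡ 36 (mod 41)
35^4 ≡ 25 (mod 41)
35^8 ≡ 10 (mod 41)
35^16 ≡ 18 (mod 41)
35^20 = 35^(16+4) ≡ 40 (mod 41).
Result is 40 ≡ −1, so (35/41) = −1.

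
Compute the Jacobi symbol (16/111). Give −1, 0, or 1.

Pull out 2^4: since 111 ≡ 7 (mod 8), (2/111) = +1, so (2/111)^4 = +1.
Reached (1/111) = 1. Collecting the sign flips along the way, the symbol is +1.

1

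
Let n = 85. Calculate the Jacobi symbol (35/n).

0

Reciprocity: 35 ≡ 3 and 85 ≡ 1 (mod 4), so (35/85) = +(85/35).
Reduce top mod 35: now compute (15/35).
Reciprocity: 15 ≡ 3 and 35 ≡ 3 (mod 4), so (15/35) = −(35/15).
Reduce top mod 15: now compute (5/15).
Reciprocity: 5 ≡ 1 and 15 ≡ 3 (mod 4), so (5/15) = +(15/5).
Reduce top mod 5: now compute (0/5).
Top reduces to 0: gcd > 1, so the symbol is 0.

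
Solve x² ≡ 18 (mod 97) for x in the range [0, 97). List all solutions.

97 ≡ 1 (mod 4), so we find a root by search.
Trying successive values, 42² = 1764 ≡ 18 (mod 97). The other root is 97 − 42 = 55.

42, 55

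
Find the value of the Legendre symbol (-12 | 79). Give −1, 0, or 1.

1

Euler's criterion: (-12/79) ≡ 67^39 (mod 79).
67^2 ≡ 65 (mod 79)
67^4 ≡ 38 (mod 79)
67^8 ≡ 22 (mod 79)
67^16 ≡ 10 (mod 79)
67^32 ≡ 21 (mod 79)
67^39 = 67^(32+4+2+1) ≡ 1 (mod 79).
Result is 1, so (-12/79) = 1.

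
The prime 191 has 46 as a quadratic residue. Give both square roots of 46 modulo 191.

76, 115

Since 191 ≡ 3 (mod 4), a square root of 46 is 46^((191+1)/4) = 46^48 mod 191.
Repeated squaring: 46^2≡15, 46^4≡34, 46^8≡10, 46^16≡100, 46^32≡68 (mod 191).
46^48 = 46^(32+16) ≡ 115 (mod 191).
Check: 115² = 13225 ≡ 46 (mod 191). The two roots are 76 and 115.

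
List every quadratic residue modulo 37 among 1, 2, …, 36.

1, 3, 4, 7, 9, 10, 11, 12, 16, 21, 25, 26, 27, 28, 30, 33, 34, 36

Square k = 1,…,18 (k and 37−k give the same square):
1²=1, 2²=4, 3²=9, 4²=16, 5²=25, 6²=36, 7²≡12, 8²≡27, 9²≡7, 10²≡26, 11²≡10, 12²≡33, 13²≡21, 14²≡11, 15²≡3, 16²≡34, 17²≡30, 18²≡28 (mod 37).
So the quadratic residues mod 37 are {1, 3, 4, 7, 9, 10, 11, 12, 16, 21, 25, 26, 27, 28, 30, 33, 34, 36}.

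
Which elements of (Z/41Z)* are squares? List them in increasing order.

Square k = 1,…,20 (k and 41−k give the same square):
1²=1, 2²=4, 3²=9, 4²=16, 5²=25, 6²=36, 7²≡8, 8²≡23, 9²≡40, 10²≡18, 11²≡39, 12²≡21, 13²≡5, 14²≡32, 15²≡20, 16²≡10, 17²≡2, 18²≡37, 19²≡33, 20²≡31 (mod 41).
So the quadratic residues mod 41 are {1, 2, 4, 5, 8, 9, 10, 16, 18, 20, 21, 23, 25, 31, 32, 33, 36, 37, 39, 40}.

1, 2, 4, 5, 8, 9, 10, 16, 18, 20, 21, 23, 25, 31, 32, 33, 36, 37, 39, 40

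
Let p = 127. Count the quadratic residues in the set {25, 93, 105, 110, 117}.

2

(25/127) = +1 → QR.
(93/127) = -1 → non-residue.
(105/127) = -1 → non-residue.
(110/127) = -1 → non-residue.
(117/127) = +1 → QR.
Total quadratic residues among the 5: 2.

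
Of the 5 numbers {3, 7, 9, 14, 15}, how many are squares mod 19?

2

(3/19) = -1 → non-residue.
(7/19) = +1 → QR.
(9/19) = +1 → QR.
(14/19) = -1 → non-residue.
(15/19) = -1 → non-residue.
Total quadratic residues among the 5: 2.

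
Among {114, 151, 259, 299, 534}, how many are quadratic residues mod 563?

(114/563) = -1 → non-residue.
(151/563) = -1 → non-residue.
(259/563) = -1 → non-residue.
(299/563) = +1 → QR.
(534/563) = +1 → QR.
Total quadratic residues among the 5: 2.

2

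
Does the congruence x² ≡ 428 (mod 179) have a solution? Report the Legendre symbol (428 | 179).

First reduce: 428 ≡ 70 (mod 179).
Pull out 2: since 179 ≡ 3 (mod 8), (2/179) = -1.
Reciprocity: 35 ≡ 3 and 179 ≡ 3 (mod 4), so (35/179) = −(179/35).
Reduce top mod 35: now compute (4/35).
Pull out 2^2: since 35 ≡ 3 (mod 8), (2/35) = -1, so (2/35)^2 = +1.
Reached (1/35) = 1. Collecting the sign flips along the way, the symbol is +1.

1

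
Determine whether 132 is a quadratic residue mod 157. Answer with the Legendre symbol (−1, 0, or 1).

1

Pull out 2^2: since 157 ≡ 5 (mod 8), (2/157) = -1, so (2/157)^2 = +1.
Reciprocity: 33 ≡ 1 and 157 ≡ 1 (mod 4), so (33/157) = +(157/33).
Reduce top mod 33: now compute (25/33).
Reciprocity: 25 ≡ 1 and 33 ≡ 1 (mod 4), so (25/33) = +(33/25).
Reduce top mod 25: now compute (8/25).
Pull out 2^3: since 25 ≡ 1 (mod 8), (2/25) = +1, so (2/25)^3 = +1.
Reached (1/25) = 1. Collecting the sign flips along the way, the symbol is +1.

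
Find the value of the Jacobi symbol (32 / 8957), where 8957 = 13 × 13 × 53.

-1

Pull out 2^5: since 8957 ≡ 5 (mod 8), (2/8957) = -1, so (2/8957)^5 = -1.
Reached (1/8957) = 1. Collecting the sign flips along the way, the symbol is -1.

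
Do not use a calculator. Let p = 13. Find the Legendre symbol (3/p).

1

Reciprocity: 3 ≡ 3 and 13 ≡ 1 (mod 4), so (3/13) = +(13/3).
Reduce top mod 3: now compute (1/3).
Reached (1/3) = 1. Collecting the sign flips along the way, the symbol is +1.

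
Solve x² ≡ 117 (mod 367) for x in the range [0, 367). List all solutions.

Since 367 ≡ 3 (mod 4), a square root of 117 is 117^((367+1)/4) = 117^92 mod 367.
Repeated squaring: 117^2≡110, 117^4≡356, 117^8≡121, 117^16≡328, 117^32≡53, 117^64≡240 (mod 367).
117^92 = 117^(64+16+8+4) ≡ 345 (mod 367).
Check: 345² = 119025 ≡ 117 (mod 367). The two roots are 22 and 345.

22, 345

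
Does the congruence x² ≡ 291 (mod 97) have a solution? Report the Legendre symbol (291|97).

0

First reduce: 291 ≡ 0 (mod 97).
Top reduces to 0: gcd > 1, so the symbol is 0.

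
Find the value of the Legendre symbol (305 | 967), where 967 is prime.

Reciprocity: 305 ≡ 1 and 967 ≡ 3 (mod 4), so (305/967) = +(967/305).
Reduce top mod 305: now compute (52/305).
Pull out 2^2: since 305 ≡ 1 (mod 8), (2/305) = +1, so (2/305)^2 = +1.
Reciprocity: 13 ≡ 1 and 305 ≡ 1 (mod 4), so (13/305) = +(305/13).
Reduce top mod 13: now compute (6/13).
Pull out 2: since 13 ≡ 5 (mod 8), (2/13) = -1.
Reciprocity: 3 ≡ 3 and 13 ≡ 1 (mod 4), so (3/13) = +(13/3).
Reduce top mod 3: now compute (1/3).
Reached (1/3) = 1. Collecting the sign flips along the way, the symbol is -1.

-1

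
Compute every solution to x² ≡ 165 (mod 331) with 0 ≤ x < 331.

128, 203

Since 331 ≡ 3 (mod 4), a square root of 165 is 165^((331+1)/4) = 165^83 mod 331.
Repeated squaring: 165^2≡83, 165^4≡269, 165^8≡203, 165^16≡165, 165^32≡83, 165^64≡269 (mod 331).
165^83 = 165^(64+16+2+1) ≡ 203 (mod 331).
Check: 203² = 41209 ≡ 165 (mod 331). The two roots are 128 and 203.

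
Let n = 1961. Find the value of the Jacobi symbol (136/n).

-1

Pull out 2^3: since 1961 ≡ 1 (mod 8), (2/1961) = +1, so (2/1961)^3 = +1.
Reciprocity: 17 ≡ 1 and 1961 ≡ 1 (mod 4), so (17/1961) = +(1961/17).
Reduce top mod 17: now compute (6/17).
Pull out 2: since 17 ≡ 1 (mod 8), (2/17) = +1.
Reciprocity: 3 ≡ 3 and 17 ≡ 1 (mod 4), so (3/17) = +(17/3).
Reduce top mod 3: now compute (2/3).
Pull out 2: since 3 ≡ 3 (mod 8), (2/3) = -1.
Reached (1/3) = 1. Collecting the sign flips along the way, the symbol is -1.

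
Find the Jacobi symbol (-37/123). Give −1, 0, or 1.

First reduce: -37 ≡ 86 (mod 123).
Pull out 2: since 123 ≡ 3 (mod 8), (2/123) = -1.
Reciprocity: 43 ≡ 3 and 123 ≡ 3 (mod 4), so (43/123) = −(123/43).
Reduce top mod 43: now compute (37/43).
Reciprocity: 37 ≡ 1 and 43 ≡ 3 (mod 4), so (37/43) = +(43/37).
Reduce top mod 37: now compute (6/37).
Pull out 2: since 37 ≡ 5 (mod 8), (2/37) = -1.
Reciprocity: 3 ≡ 3 and 37 ≡ 1 (mod 4), so (3/37) = +(37/3).
Reduce top mod 3: now compute (1/3).
Reached (1/3) = 1. Collecting the sign flips along the way, the symbol is -1.

-1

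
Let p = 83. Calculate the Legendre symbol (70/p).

Pull out 2: since 83 ≡ 3 (mod 8), (2/83) = -1.
Reciprocity: 35 ≡ 3 and 83 ≡ 3 (mod 4), so (35/83) = −(83/35).
Reduce top mod 35: now compute (13/35).
Reciprocity: 13 ≡ 1 and 35 ≡ 3 (mod 4), so (13/35) = +(35/13).
Reduce top mod 13: now compute (9/13).
Reciprocity: 9 ≡ 1 and 13 ≡ 1 (mod 4), so (9/13) = +(13/9).
Reduce top mod 9: now compute (4/9).
Pull out 2^2: since 9 ≡ 1 (mod 8), (2/9) = +1, so (2/9)^2 = +1.
Reached (1/9) = 1. Collecting the sign flips along the way, the symbol is +1.

1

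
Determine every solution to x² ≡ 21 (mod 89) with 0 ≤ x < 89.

89 ≡ 1 (mod 4), so we find a root by search.
Trying successive values, 33² = 1089 ≡ 21 (mod 89). The other root is 89 − 33 = 56.

33, 56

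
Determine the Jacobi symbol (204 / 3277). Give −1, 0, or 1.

Pull out 2^2: since 3277 ≡ 5 (mod 8), (2/3277) = -1, so (2/3277)^2 = +1.
Reciprocity: 51 ≡ 3 and 3277 ≡ 1 (mod 4), so (51/3277) = +(3277/51).
Reduce top mod 51: now compute (13/51).
Reciprocity: 13 ≡ 1 and 51 ≡ 3 (mod 4), so (13/51) = +(51/13).
Reduce top mod 13: now compute (12/13).
Pull out 2^2: since 13 ≡ 5 (mod 8), (2/13) = -1, so (2/13)^2 = +1.
Reciprocity: 3 ≡ 3 and 13 ≡ 1 (mod 4), so (3/13) = +(13/3).
Reduce top mod 3: now compute (1/3).
Reached (1/3) = 1. Collecting the sign flips along the way, the symbol is +1.

1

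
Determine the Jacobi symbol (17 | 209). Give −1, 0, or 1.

-1

Reciprocity: 17 ≡ 1 and 209 ≡ 1 (mod 4), so (17/209) = +(209/17).
Reduce top mod 17: now compute (5/17).
Reciprocity: 5 ≡ 1 and 17 ≡ 1 (mod 4), so (5/17) = +(17/5).
Reduce top mod 5: now compute (2/5).
Pull out 2: since 5 ≡ 5 (mod 8), (2/5) = -1.
Reached (1/5) = 1. Collecting the sign flips along the way, the symbol is -1.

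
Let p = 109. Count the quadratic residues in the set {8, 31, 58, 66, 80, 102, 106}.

(8/109) = -1 → non-residue.
(31/109) = +1 → QR.
(58/109) = -1 → non-residue.
(66/109) = +1 → QR.
(80/109) = +1 → QR.
(102/109) = +1 → QR.
(106/109) = +1 → QR.
Total quadratic residues among the 7: 5.

5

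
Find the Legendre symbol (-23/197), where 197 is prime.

1

First reduce: -23 ≡ 174 (mod 197).
Pull out 2: since 197 ≡ 5 (mod 8), (2/197) = -1.
Reciprocity: 87 ≡ 3 and 197 ≡ 1 (mod 4), so (87/197) = +(197/87).
Reduce top mod 87: now compute (23/87).
Reciprocity: 23 ≡ 3 and 87 ≡ 3 (mod 4), so (23/87) = −(87/23).
Reduce top mod 23: now compute (18/23).
Pull out 2: since 23 ≡ 7 (mod 8), (2/23) = +1.
Reciprocity: 9 ≡ 1 and 23 ≡ 3 (mod 4), so (9/23) = +(23/9).
Reduce top mod 9: now compute (5/9).
Reciprocity: 5 ≡ 1 and 9 ≡ 1 (mod 4), so (5/9) = +(9/5).
Reduce top mod 5: now compute (4/5).
Pull out 2^2: since 5 ≡ 5 (mod 8), (2/5) = -1, so (2/5)^2 = +1.
Reached (1/5) = 1. Collecting the sign flips along the way, the symbol is +1.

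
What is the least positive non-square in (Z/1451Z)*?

(2/1451) = −1, so 2 is the smallest positive non-residue mod 1451.

2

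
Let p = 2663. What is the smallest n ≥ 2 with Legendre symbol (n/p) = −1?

(2/2663) = +1, so 2 is a residue.
(3/2663) = +1, so 3 is a residue.
(4/2663) = +1, so 4 is a residue.
(5/2663) = −1, so 5 is the smallest positive non-residue mod 2663.

5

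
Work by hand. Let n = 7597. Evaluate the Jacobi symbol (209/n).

Reciprocity: 209 ≡ 1 and 7597 ≡ 1 (mod 4), so (209/7597) = +(7597/209).
Reduce top mod 209: now compute (73/209).
Reciprocity: 73 ≡ 1 and 209 ≡ 1 (mod 4), so (73/209) = +(209/73).
Reduce top mod 73: now compute (63/73).
Reciprocity: 63 ≡ 3 and 73 ≡ 1 (mod 4), so (63/73) = +(73/63).
Reduce top mod 63: now compute (10/63).
Pull out 2: since 63 ≡ 7 (mod 8), (2/63) = +1.
Reciprocity: 5 ≡ 1 and 63 ≡ 3 (mod 4), so (5/63) = +(63/5).
Reduce top mod 5: now compute (3/5).
Reciprocity: 3 ≡ 3 and 5 ≡ 1 (mod 4), so (3/5) = +(5/3).
Reduce top mod 3: now compute (2/3).
Pull out 2: since 3 ≡ 3 (mod 8), (2/3) = -1.
Reached (1/3) = 1. Collecting the sign flips along the way, the symbol is -1.

-1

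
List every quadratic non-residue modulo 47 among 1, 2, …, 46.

Square k = 1,…,23 (k and 47−k give the same square):
1²=1, 2²=4, 3²=9, 4²=16, 5²=25, 6²=36, 7²≡2, 8²≡17, 9²≡34, 10²≡6, 11²≡27, 12²≡3, 13²≡28, 14²≡8, 15²≡37, 16²≡21, 17²≡7, 18²≡42, 19²≡32, 20²≡24, 21²≡18, 22²≡14, 23²≡12 (mod 47).
The residues are {1, 2, 3, 4, 6, 7, 8, 9, 12, 14, 16, 17, 18, 21, 24, 25, 27, 28, 32, 34, 36, 37, 42}; the non-residues are the remaining 23 nonzero classes.

5 10 11 13 15 19 20 22 23 26 29 30 31 33 35 38 39 40 41 43 44 45 46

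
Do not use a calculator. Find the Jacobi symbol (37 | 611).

Reciprocity: 37 ≡ 1 and 611 ≡ 3 (mod 4), so (37/611) = +(611/37).
Reduce top mod 37: now compute (19/37).
Reciprocity: 19 ≡ 3 and 37 ≡ 1 (mod 4), so (19/37) = +(37/19).
Reduce top mod 19: now compute (18/19).
Pull out 2: since 19 ≡ 3 (mod 8), (2/19) = -1.
Reciprocity: 9 ≡ 1 and 19 ≡ 3 (mod 4), so (9/19) = +(19/9).
Reduce top mod 9: now compute (1/9).
Reached (1/9) = 1. Collecting the sign flips along the way, the symbol is -1.

-1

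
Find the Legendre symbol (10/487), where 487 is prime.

-1

Euler's criterion: (10/487) ≡ 10^243 (mod 487).
10^2 ≡ 100 (mod 487)
10^4 ≡ 260 (mod 487)
10^8 ≡ 394 (mod 487)
10^16 ≡ 370 (mod 487)
10^32 ≡ 53 (mod 487)
10^64 ≡ 374 (mod 487)
10^128 ≡ 107 (mod 487)
10^243 = 10^(128+64+32+16+2+1) ≡ 486 (mod 487).
Result is 486 ≡ −1, so (10/487) = −1.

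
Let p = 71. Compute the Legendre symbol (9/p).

1

Reciprocity: 9 ≡ 1 and 71 ≡ 3 (mod 4), so (9/71) = +(71/9).
Reduce top mod 9: now compute (8/9).
Pull out 2^3: since 9 ≡ 1 (mod 8), (2/9) = +1, so (2/9)^3 = +1.
Reached (1/9) = 1. Collecting the sign flips along the way, the symbol is +1.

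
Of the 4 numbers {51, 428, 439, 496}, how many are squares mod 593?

2

(51/593) = -1 → non-residue.
(428/593) = -1 → non-residue.
(439/593) = +1 → QR.
(496/593) = +1 → QR.
Total quadratic residues among the 4: 2.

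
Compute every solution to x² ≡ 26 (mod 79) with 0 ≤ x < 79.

Since 79 ≡ 3 (mod 4), a square root of 26 is 26^((79+1)/4) = 26^20 mod 79.
Repeated squaring: 26^2≡44, 26^4≡40, 26^8≡20, 26^16≡5 (mod 79).
26^20 = 26^(16+4) ≡ 42 (mod 79).
Check: 42² = 1764 ≡ 26 (mod 79). The two roots are 37 and 42.

37, 42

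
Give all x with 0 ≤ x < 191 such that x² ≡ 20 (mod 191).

Since 191 ≡ 3 (mod 4), a square root of 20 is 20^((191+1)/4) = 20^48 mod 191.
Repeated squaring: 20^2≡18, 20^4≡133, 20^8≡117, 20^16≡128, 20^32≡149 (mod 191).
20^48 = 20^(32+16) ≡ 163 (mod 191).
Check: 163² = 26569 ≡ 20 (mod 191). The two roots are 28 and 163.

28, 163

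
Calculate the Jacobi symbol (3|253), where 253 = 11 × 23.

1

Reciprocity: 3 ≡ 3 and 253 ≡ 1 (mod 4), so (3/253) = +(253/3).
Reduce top mod 3: now compute (1/3).
Reached (1/3) = 1. Collecting the sign flips along the way, the symbol is +1.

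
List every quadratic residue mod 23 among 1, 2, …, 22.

Square k = 1,…,11 (k and 23−k give the same square):
1²=1, 2²=4, 3²=9, 4²=16, 5²≡2, 6²≡13, 7²≡3, 8²≡18, 9²≡12, 10²≡8, 11²≡6 (mod 23).
So the quadratic residues mod 23 are {1, 2, 3, 4, 6, 8, 9, 12, 13, 16, 18}.

1, 2, 3, 4, 6, 8, 9, 12, 13, 16, 18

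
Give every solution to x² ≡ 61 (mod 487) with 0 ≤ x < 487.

Since 487 ≡ 3 (mod 4), a square root of 61 is 61^((487+1)/4) = 61^122 mod 487.
Repeated squaring: 61^2≡312, 61^4≡431, 61^8≡214, 61^16≡18, 61^32≡324, 61^64≡271 (mod 487).
61^122 = 61^(64+32+16+8+2) ≡ 388 (mod 487).
Check: 388² = 150544 ≡ 61 (mod 487). The two roots are 99 and 388.

99, 388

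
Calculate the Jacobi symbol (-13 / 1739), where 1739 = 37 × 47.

First reduce: -13 ≡ 1726 (mod 1739).
Pull out 2: since 1739 ≡ 3 (mod 8), (2/1739) = -1.
Reciprocity: 863 ≡ 3 and 1739 ≡ 3 (mod 4), so (863/1739) = −(1739/863).
Reduce top mod 863: now compute (13/863).
Reciprocity: 13 ≡ 1 and 863 ≡ 3 (mod 4), so (13/863) = +(863/13).
Reduce top mod 13: now compute (5/13).
Reciprocity: 5 ≡ 1 and 13 ≡ 1 (mod 4), so (5/13) = +(13/5).
Reduce top mod 5: now compute (3/5).
Reciprocity: 3 ≡ 3 and 5 ≡ 1 (mod 4), so (3/5) = +(5/3).
Reduce top mod 3: now compute (2/3).
Pull out 2: since 3 ≡ 3 (mod 8), (2/3) = -1.
Reached (1/3) = 1. Collecting the sign flips along the way, the symbol is -1.

-1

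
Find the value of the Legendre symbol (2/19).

-1

Euler's criterion: (2/19) ≡ 2^9 (mod 19).
2^2 ≡ 4 (mod 19)
2^4 ≡ 16 (mod 19)
2^8 ≡ 9 (mod 19)
2^9 = 2^(8+1) ≡ 18 (mod 19).
Result is 18 ≡ −1, so (2/19) = −1.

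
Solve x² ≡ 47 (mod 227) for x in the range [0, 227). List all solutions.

71, 156

Since 227 ≡ 3 (mod 4), a square root of 47 is 47^((227+1)/4) = 47^57 mod 227.
Repeated squaring: 47^2≡166, 47^4≡89, 47^8≡203, 47^16≡122, 47^32≡129 (mod 227).
47^57 = 47^(32+16+8+1) ≡ 71 (mod 227).
Check: 71² = 5041 ≡ 47 (mod 227). The two roots are 71 and 156.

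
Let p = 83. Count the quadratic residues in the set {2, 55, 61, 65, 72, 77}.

(2/83) = -1 → non-residue.
(55/83) = -1 → non-residue.
(61/83) = +1 → QR.
(65/83) = +1 → QR.
(72/83) = -1 → non-residue.
(77/83) = +1 → QR.
Total quadratic residues among the 6: 3.

3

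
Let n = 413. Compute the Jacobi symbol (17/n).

Reciprocity: 17 ≡ 1 and 413 ≡ 1 (mod 4), so (17/413) = +(413/17).
Reduce top mod 17: now compute (5/17).
Reciprocity: 5 ≡ 1 and 17 ≡ 1 (mod 4), so (5/17) = +(17/5).
Reduce top mod 5: now compute (2/5).
Pull out 2: since 5 ≡ 5 (mod 8), (2/5) = -1.
Reached (1/5) = 1. Collecting the sign flips along the way, the symbol is -1.

-1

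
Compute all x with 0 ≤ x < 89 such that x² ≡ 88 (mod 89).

89 ≡ 1 (mod 4), so we find a root by search.
Trying successive values, 34² = 1156 ≡ 88 (mod 89). The other root is 89 − 34 = 55.

34, 55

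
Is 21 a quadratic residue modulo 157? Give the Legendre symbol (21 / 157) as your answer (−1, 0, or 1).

-1

Reciprocity: 21 ≡ 1 and 157 ≡ 1 (mod 4), so (21/157) = +(157/21).
Reduce top mod 21: now compute (10/21).
Pull out 2: since 21 ≡ 5 (mod 8), (2/21) = -1.
Reciprocity: 5 ≡ 1 and 21 ≡ 1 (mod 4), so (5/21) = +(21/5).
Reduce top mod 5: now compute (1/5).
Reached (1/5) = 1. Collecting the sign flips along the way, the symbol is -1.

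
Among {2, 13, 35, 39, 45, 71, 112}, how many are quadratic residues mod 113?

3

(2/113) = +1 → QR.
(13/113) = +1 → QR.
(35/113) = -1 → non-residue.
(39/113) = -1 → non-residue.
(45/113) = -1 → non-residue.
(71/113) = -1 → non-residue.
(112/113) = +1 → QR.
Total quadratic residues among the 7: 3.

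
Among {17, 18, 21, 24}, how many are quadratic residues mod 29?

1

(17/29) = -1 → non-residue.
(18/29) = -1 → non-residue.
(21/29) = -1 → non-residue.
(24/29) = +1 → QR.
Total quadratic residues among the 4: 1.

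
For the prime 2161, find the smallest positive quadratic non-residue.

(2/2161) = +1, so 2 is a residue.
(3/2161) = +1, so 3 is a residue.
(4/2161) = +1, so 4 is a residue.
(5/2161) = +1, so 5 is a residue.
(6/2161) = +1, so 6 is a residue.
(7/2161) = −1, so 7 is the smallest positive non-residue mod 2161.

7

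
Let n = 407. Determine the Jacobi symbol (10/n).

-1

Pull out 2: since 407 ≡ 7 (mod 8), (2/407) = +1.
Reciprocity: 5 ≡ 1 and 407 ≡ 3 (mod 4), so (5/407) = +(407/5).
Reduce top mod 5: now compute (2/5).
Pull out 2: since 5 ≡ 5 (mod 8), (2/5) = -1.
Reached (1/5) = 1. Collecting the sign flips along the way, the symbol is -1.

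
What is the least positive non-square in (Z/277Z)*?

2

(2/277) = −1, so 2 is the smallest positive non-residue mod 277.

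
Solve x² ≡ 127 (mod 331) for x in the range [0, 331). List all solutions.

Since 331 ≡ 3 (mod 4), a square root of 127 is 127^((331+1)/4) = 127^83 mod 331.
Repeated squaring: 127^2≡241, 127^4≡156, 127^8≡173, 127^16≡139, 127^32≡123, 127^64≡234 (mod 331).
127^83 = 127^(64+16+2+1) ≡ 69 (mod 331).
Check: 69² = 4761 ≡ 127 (mod 331). The two roots are 69 and 262.

69, 262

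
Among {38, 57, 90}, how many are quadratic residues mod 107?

2

(38/107) = -1 → non-residue.
(57/107) = +1 → QR.
(90/107) = +1 → QR.
Total quadratic residues among the 3: 2.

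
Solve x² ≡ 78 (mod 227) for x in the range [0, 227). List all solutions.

Since 227 ≡ 3 (mod 4), a square root of 78 is 78^((227+1)/4) = 78^57 mod 227.
Repeated squaring: 78^2≡182, 78^4≡209, 78^8≡97, 78^16≡102, 78^32≡189 (mod 227).
78^57 = 78^(32+16+8+1) ≡ 87 (mod 227).
Check: 87² = 7569 ≡ 78 (mod 227). The two roots are 87 and 140.

87, 140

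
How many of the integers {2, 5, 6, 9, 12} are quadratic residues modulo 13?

2

(2/13) = -1 → non-residue.
(5/13) = -1 → non-residue.
(6/13) = -1 → non-residue.
(9/13) = +1 → QR.
(12/13) = +1 → QR.
Total quadratic residues among the 5: 2.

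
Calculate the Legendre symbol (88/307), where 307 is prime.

Pull out 2^3: since 307 ≡ 3 (mod 8), (2/307) = -1, so (2/307)^3 = -1.
Reciprocity: 11 ≡ 3 and 307 ≡ 3 (mod 4), so (11/307) = −(307/11).
Reduce top mod 11: now compute (10/11).
Pull out 2: since 11 ≡ 3 (mod 8), (2/11) = -1.
Reciprocity: 5 ≡ 1 and 11 ≡ 3 (mod 4), so (5/11) = +(11/5).
Reduce top mod 5: now compute (1/5).
Reached (1/5) = 1. Collecting the sign flips along the way, the symbol is -1.

-1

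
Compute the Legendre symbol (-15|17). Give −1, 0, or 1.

Euler's criterion: (-15/17) ≡ 2^8 (mod 17).
2^2 ≡ 4 (mod 17)
2^4 ≡ 16 (mod 17)
2^8 ≡ 1 (mod 17)
2^8 = 2^(8) ≡ 1 (mod 17).
Result is 1, so (-15/17) = 1.

1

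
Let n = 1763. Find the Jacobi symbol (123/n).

Reciprocity: 123 ≡ 3 and 1763 ≡ 3 (mod 4), so (123/1763) = −(1763/123).
Reduce top mod 123: now compute (41/123).
Reciprocity: 41 ≡ 1 and 123 ≡ 3 (mod 4), so (41/123) = +(123/41).
Reduce top mod 41: now compute (0/41).
Top reduces to 0: gcd > 1, so the symbol is 0.

0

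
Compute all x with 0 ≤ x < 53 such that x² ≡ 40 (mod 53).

26, 27

53 ≡ 1 (mod 4), so we find a root by search.
Trying successive values, 26² = 676 ≡ 40 (mod 53). The other root is 53 − 26 = 27.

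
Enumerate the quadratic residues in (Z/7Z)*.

Square k = 1,…,3 (k and 7−k give the same square):
1²=1, 2²=4, 3²≡2 (mod 7).
So the quadratic residues mod 7 are {1, 2, 4}.

1, 2, 4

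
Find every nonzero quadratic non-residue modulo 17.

3, 5, 6, 7, 10, 11, 12, 14

Square k = 1,…,8 (k and 17−k give the same square):
1²=1, 2²=4, 3²=9, 4²=16, 5²≡8, 6²≡2, 7²≡15, 8²≡13 (mod 17).
The residues are {1, 2, 4, 8, 9, 13, 15, 16}; the non-residues are the remaining 8 nonzero classes.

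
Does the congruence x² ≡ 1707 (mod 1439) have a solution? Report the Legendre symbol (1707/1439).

First reduce: 1707 ≡ 268 (mod 1439).
Pull out 2^2: since 1439 ≡ 7 (mod 8), (2/1439) = +1, so (2/1439)^2 = +1.
Reciprocity: 67 ≡ 3 and 1439 ≡ 3 (mod 4), so (67/1439) = −(1439/67).
Reduce top mod 67: now compute (32/67).
Pull out 2^5: since 67 ≡ 3 (mod 8), (2/67) = -1, so (2/67)^5 = -1.
Reached (1/67) = 1. Collecting the sign flips along the way, the symbol is +1.

1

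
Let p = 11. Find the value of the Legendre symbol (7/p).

Euler's criterion: (7/11) ≡ 7^5 (mod 11).
7^2 ≡ 5 (mod 11)
7^4 ≡ 3 (mod 11)
7^5 = 7^(4+1) ≡ 10 (mod 11).
Result is 10 ≡ −1, so (7/11) = −1.

-1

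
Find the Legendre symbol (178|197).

1

Pull out 2: since 197 ≡ 5 (mod 8), (2/197) = -1.
Reciprocity: 89 ≡ 1 and 197 ≡ 1 (mod 4), so (89/197) = +(197/89).
Reduce top mod 89: now compute (19/89).
Reciprocity: 19 ≡ 3 and 89 ≡ 1 (mod 4), so (19/89) = +(89/19).
Reduce top mod 19: now compute (13/19).
Reciprocity: 13 ≡ 1 and 19 ≡ 3 (mod 4), so (13/19) = +(19/13).
Reduce top mod 13: now compute (6/13).
Pull out 2: since 13 ≡ 5 (mod 8), (2/13) = -1.
Reciprocity: 3 ≡ 3 and 13 ≡ 1 (mod 4), so (3/13) = +(13/3).
Reduce top mod 3: now compute (1/3).
Reached (1/3) = 1. Collecting the sign flips along the way, the symbol is +1.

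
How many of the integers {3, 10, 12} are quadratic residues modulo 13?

3

(3/13) = +1 → QR.
(10/13) = +1 → QR.
(12/13) = +1 → QR.
Total quadratic residues among the 3: 3.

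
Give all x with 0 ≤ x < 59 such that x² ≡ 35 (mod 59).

25, 34

Since 59 ≡ 3 (mod 4), a square root of 35 is 35^((59+1)/4) = 35^15 mod 59.
Repeated squaring: 35^2≡45, 35^4≡19, 35^8≡7 (mod 59).
35^15 = 35^(8+4+2+1) ≡ 25 (mod 59).
Check: 25² = 625 ≡ 35 (mod 59). The two roots are 25 and 34.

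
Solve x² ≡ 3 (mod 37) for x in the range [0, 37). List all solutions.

15, 22

37 ≡ 1 (mod 4), so we find a root by search.
Trying successive values, 15² = 225 ≡ 3 (mod 37). The other root is 37 − 15 = 22.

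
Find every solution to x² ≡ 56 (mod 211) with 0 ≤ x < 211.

30, 181

Since 211 ≡ 3 (mod 4), a square root of 56 is 56^((211+1)/4) = 56^53 mod 211.
Repeated squaring: 56^2≡182, 56^4≡208, 56^8≡9, 56^16≡81, 56^32≡20 (mod 211).
56^53 = 56^(32+16+4+1) ≡ 30 (mod 211).
Check: 30² = 900 ≡ 56 (mod 211). The two roots are 30 and 181.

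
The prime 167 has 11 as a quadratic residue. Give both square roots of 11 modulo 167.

Since 167 ≡ 3 (mod 4), a square root of 11 is 11^((167+1)/4) = 11^42 mod 167.
Repeated squaring: 11^2≡121, 11^4≡112, 11^8≡19, 11^16≡27, 11^32≡61 (mod 167).
11^42 = 11^(32+8+2) ≡ 126 (mod 167).
Check: 126² = 15876 ≡ 11 (mod 167). The two roots are 41 and 126.

41, 126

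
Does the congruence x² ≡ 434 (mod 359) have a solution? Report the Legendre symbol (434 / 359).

First reduce: 434 ≡ 75 (mod 359).
Reciprocity: 75 ≡ 3 and 359 ≡ 3 (mod 4), so (75/359) = −(359/75).
Reduce top mod 75: now compute (59/75).
Reciprocity: 59 ≡ 3 and 75 ≡ 3 (mod 4), so (59/75) = −(75/59).
Reduce top mod 59: now compute (16/59).
Pull out 2^4: since 59 ≡ 3 (mod 8), (2/59) = -1, so (2/59)^4 = +1.
Reached (1/59) = 1. Collecting the sign flips along the way, the symbol is +1.

1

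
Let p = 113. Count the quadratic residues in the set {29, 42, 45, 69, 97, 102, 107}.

(29/113) = -1 → non-residue.
(42/113) = -1 → non-residue.
(45/113) = -1 → non-residue.
(69/113) = +1 → QR.
(97/113) = +1 → QR.
(102/113) = +1 → QR.
(107/113) = -1 → non-residue.
Total quadratic residues among the 7: 3.

3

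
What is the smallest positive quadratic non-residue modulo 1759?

(2/1759) = +1, so 2 is a residue.
(3/1759) = −1, so 3 is the smallest positive non-residue mod 1759.

3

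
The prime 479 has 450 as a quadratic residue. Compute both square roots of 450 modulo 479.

69, 410

Since 479 ≡ 3 (mod 4), a square root of 450 is 450^((479+1)/4) = 450^120 mod 479.
Repeated squaring: 450^2≡362, 450^4≡277, 450^8≡89, 450^16≡257, 450^32≡426, 450^64≡414 (mod 479).
450^120 = 450^(64+32+16+8) ≡ 69 (mod 479).
Check: 69² = 4761 ≡ 450 (mod 479). The two roots are 69 and 410.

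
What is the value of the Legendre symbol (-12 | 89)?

Euler's criterion: (-12/89) ≡ 77^44 (mod 89).
77^2 ≡ 55 (mod 89)
77^4 ≡ 88 (mod 89)
77^8 ≡ 1 (mod 89)
77^16 ≡ 1 (mod 89)
77^32 ≡ 1 (mod 89)
77^44 = 77^(32+8+4) ≡ 88 (mod 89).
Result is 88 ≡ −1, so (-12/89) = −1.

-1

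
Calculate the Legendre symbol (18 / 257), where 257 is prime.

Euler's criterion: (18/257) ≡ 18^128 (mod 257).
18^2 ≡ 67 (mod 257)
18^4 ≡ 120 (mod 257)
18^8 ≡ 8 (mod 257)
18^16 ≡ 64 (mod 257)
18^32 ≡ 241 (mod 257)
18^64 ≡ 256 (mod 257)
18^128 ≡ 1 (mod 257)
18^128 = 18^(128) ≡ 1 (mod 257).
Result is 1, so (18/257) = 1.

1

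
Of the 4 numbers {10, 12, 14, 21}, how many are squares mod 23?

1

(10/23) = -1 → non-residue.
(12/23) = +1 → QR.
(14/23) = -1 → non-residue.
(21/23) = -1 → non-residue.
Total quadratic residues among the 4: 1.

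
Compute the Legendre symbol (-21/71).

1

First reduce: -21 ≡ 50 (mod 71).
Pull out 2: since 71 ≡ 7 (mod 8), (2/71) = +1.
Reciprocity: 25 ≡ 1 and 71 ≡ 3 (mod 4), so (25/71) = +(71/25).
Reduce top mod 25: now compute (21/25).
Reciprocity: 21 ≡ 1 and 25 ≡ 1 (mod 4), so (21/25) = +(25/21).
Reduce top mod 21: now compute (4/21).
Pull out 2^2: since 21 ≡ 5 (mod 8), (2/21) = -1, so (2/21)^2 = +1.
Reached (1/21) = 1. Collecting the sign flips along the way, the symbol is +1.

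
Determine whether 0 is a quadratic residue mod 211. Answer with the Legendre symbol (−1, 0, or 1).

Top reduces to 0: gcd > 1, so the symbol is 0.

0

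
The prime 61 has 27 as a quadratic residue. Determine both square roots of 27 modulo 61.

61 ≡ 1 (mod 4), so we find a root by search.
Trying successive values, 24² = 576 ≡ 27 (mod 61). The other root is 61 − 24 = 37.

24, 37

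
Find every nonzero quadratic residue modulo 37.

Square k = 1,…,18 (k and 37−k give the same square):
1²=1, 2²=4, 3²=9, 4²=16, 5²=25, 6²=36, 7²≡12, 8²≡27, 9²≡7, 10²≡26, 11²≡10, 12²≡33, 13²≡21, 14²≡11, 15²≡3, 16²≡34, 17²≡30, 18²≡28 (mod 37).
So the quadratic residues mod 37 are {1, 3, 4, 7, 9, 10, 11, 12, 16, 21, 25, 26, 27, 28, 30, 33, 34, 36}.

1,3,4,7,9,10,11,12,16,21,25,26,27,28,30,33,34,36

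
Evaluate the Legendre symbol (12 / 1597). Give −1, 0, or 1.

Pull out 2^2: since 1597 ≡ 5 (mod 8), (2/1597) = -1, so (2/1597)^2 = +1.
Reciprocity: 3 ≡ 3 and 1597 ≡ 1 (mod 4), so (3/1597) = +(1597/3).
Reduce top mod 3: now compute (1/3).
Reached (1/3) = 1. Collecting the sign flips along the way, the symbol is +1.

1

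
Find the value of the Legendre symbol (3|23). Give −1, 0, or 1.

Reciprocity: 3 ≡ 3 and 23 ≡ 3 (mod 4), so (3/23) = −(23/3).
Reduce top mod 3: now compute (2/3).
Pull out 2: since 3 ≡ 3 (mod 8), (2/3) = -1.
Reached (1/3) = 1. Collecting the sign flips along the way, the symbol is +1.

1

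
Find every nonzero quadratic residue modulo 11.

Square k = 1,…,5 (k and 11−k give the same square):
1²=1, 2²=4, 3²=9, 4²≡5, 5²≡3 (mod 11).
So the quadratic residues mod 11 are {1, 3, 4, 5, 9}.

1,3,4,5,9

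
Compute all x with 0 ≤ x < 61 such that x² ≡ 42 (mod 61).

61 ≡ 1 (mod 4), so we find a root by search.
Trying successive values, 15² = 225 ≡ 42 (mod 61). The other root is 61 − 15 = 46.

15, 46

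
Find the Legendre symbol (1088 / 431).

-1

First reduce: 1088 ≡ 226 (mod 431).
Pull out 2: since 431 ≡ 7 (mod 8), (2/431) = +1.
Reciprocity: 113 ≡ 1 and 431 ≡ 3 (mod 4), so (113/431) = +(431/113).
Reduce top mod 113: now compute (92/113).
Pull out 2^2: since 113 ≡ 1 (mod 8), (2/113) = +1, so (2/113)^2 = +1.
Reciprocity: 23 ≡ 3 and 113 ≡ 1 (mod 4), so (23/113) = +(113/23).
Reduce top mod 23: now compute (21/23).
Reciprocity: 21 ≡ 1 and 23 ≡ 3 (mod 4), so (21/23) = +(23/21).
Reduce top mod 21: now compute (2/21).
Pull out 2: since 21 ≡ 5 (mod 8), (2/21) = -1.
Reached (1/21) = 1. Collecting the sign flips along the way, the symbol is -1.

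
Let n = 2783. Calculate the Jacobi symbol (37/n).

-1

Reciprocity: 37 ≡ 1 and 2783 ≡ 3 (mod 4), so (37/2783) = +(2783/37).
Reduce top mod 37: now compute (8/37).
Pull out 2^3: since 37 ≡ 5 (mod 8), (2/37) = -1, so (2/37)^3 = -1.
Reached (1/37) = 1. Collecting the sign flips along the way, the symbol is -1.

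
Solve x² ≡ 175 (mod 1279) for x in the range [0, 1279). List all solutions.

310, 969

Since 1279 ≡ 3 (mod 4), a square root of 175 is 175^((1279+1)/4) = 175^320 mod 1279.
Repeated squaring: 175^2≡1208, 175^4≡1204, 175^8≡509, 175^16≡723, 175^32≡897, 175^64≡118, 175^128≡1134, 175^256≡561 (mod 1279).
175^320 = 175^(256+64) ≡ 969 (mod 1279).
Check: 969² = 938961 ≡ 175 (mod 1279). The two roots are 310 and 969.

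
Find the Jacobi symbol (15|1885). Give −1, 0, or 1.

0

Reciprocity: 15 ≡ 3 and 1885 ≡ 1 (mod 4), so (15/1885) = +(1885/15).
Reduce top mod 15: now compute (10/15).
Pull out 2: since 15 ≡ 7 (mod 8), (2/15) = +1.
Reciprocity: 5 ≡ 1 and 15 ≡ 3 (mod 4), so (5/15) = +(15/5).
Reduce top mod 5: now compute (0/5).
Top reduces to 0: gcd > 1, so the symbol is 0.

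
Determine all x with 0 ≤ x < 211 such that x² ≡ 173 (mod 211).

54, 157

Since 211 ≡ 3 (mod 4), a square root of 173 is 173^((211+1)/4) = 173^53 mod 211.
Repeated squaring: 173^2≡178, 173^4≡34, 173^8≡101, 173^16≡73, 173^32≡54 (mod 211).
173^53 = 173^(32+16+4+1) ≡ 54 (mod 211).
Check: 54² = 2916 ≡ 173 (mod 211). The two roots are 54 and 157.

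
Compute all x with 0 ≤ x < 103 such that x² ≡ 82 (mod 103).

44, 59

Since 103 ≡ 3 (mod 4), a square root of 82 is 82^((103+1)/4) = 82^26 mod 103.
Repeated squaring: 82^2≡29, 82^4≡17, 82^8≡83, 82^16≡91 (mod 103).
82^26 = 82^(16+8+2) ≡ 59 (mod 103).
Check: 59² = 3481 ≡ 82 (mod 103). The two roots are 44 and 59.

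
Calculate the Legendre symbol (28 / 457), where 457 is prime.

Euler's criterion: (28/457) ≡ 28^228 (mod 457).
28^2 ≡ 327 (mod 457)
28^4 ≡ 448 (mod 457)
28^8 ≡ 81 (mod 457)
28^16 ≡ 163 (mod 457)
28^32 ≡ 63 (mod 457)
28^64 ≡ 313 (mod 457)
28^128 ≡ 171 (mod 457)
28^228 = 28^(128+64+32+4) ≡ 1 (mod 457).
Result is 1, so (28/457) = 1.

1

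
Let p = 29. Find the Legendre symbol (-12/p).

-1

First reduce: -12 ≡ 17 (mod 29).
Reciprocity: 17 ≡ 1 and 29 ≡ 1 (mod 4), so (17/29) = +(29/17).
Reduce top mod 17: now compute (12/17).
Pull out 2^2: since 17 ≡ 1 (mod 8), (2/17) = +1, so (2/17)^2 = +1.
Reciprocity: 3 ≡ 3 and 17 ≡ 1 (mod 4), so (3/17) = +(17/3).
Reduce top mod 3: now compute (2/3).
Pull out 2: since 3 ≡ 3 (mod 8), (2/3) = -1.
Reached (1/3) = 1. Collecting the sign flips along the way, the symbol is -1.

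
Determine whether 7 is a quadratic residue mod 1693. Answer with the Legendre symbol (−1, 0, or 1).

-1

Reciprocity: 7 ≡ 3 and 1693 ≡ 1 (mod 4), so (7/1693) = +(1693/7).
Reduce top mod 7: now compute (6/7).
Pull out 2: since 7 ≡ 7 (mod 8), (2/7) = +1.
Reciprocity: 3 ≡ 3 and 7 ≡ 3 (mod 4), so (3/7) = −(7/3).
Reduce top mod 3: now compute (1/3).
Reached (1/3) = 1. Collecting the sign flips along the way, the symbol is -1.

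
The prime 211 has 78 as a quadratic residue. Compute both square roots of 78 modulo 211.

17, 194

Since 211 ≡ 3 (mod 4), a square root of 78 is 78^((211+1)/4) = 78^53 mod 211.
Repeated squaring: 78^2≡176, 78^4≡170, 78^8≡204, 78^16≡49, 78^32≡80 (mod 211).
78^53 = 78^(32+16+4+1) ≡ 194 (mod 211).
Check: 194² = 37636 ≡ 78 (mod 211). The two roots are 17 and 194.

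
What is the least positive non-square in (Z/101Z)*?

(2/101) = −1, so 2 is the smallest positive non-residue mod 101.

2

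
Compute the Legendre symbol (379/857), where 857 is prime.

-1

Reciprocity: 379 ≡ 3 and 857 ≡ 1 (mod 4), so (379/857) = +(857/379).
Reduce top mod 379: now compute (99/379).
Reciprocity: 99 ≡ 3 and 379 ≡ 3 (mod 4), so (99/379) = −(379/99).
Reduce top mod 99: now compute (82/99).
Pull out 2: since 99 ≡ 3 (mod 8), (2/99) = -1.
Reciprocity: 41 ≡ 1 and 99 ≡ 3 (mod 4), so (41/99) = +(99/41).
Reduce top mod 41: now compute (17/41).
Reciprocity: 17 ≡ 1 and 41 ≡ 1 (mod 4), so (17/41) = +(41/17).
Reduce top mod 17: now compute (7/17).
Reciprocity: 7 ≡ 3 and 17 ≡ 1 (mod 4), so (7/17) = +(17/7).
Reduce top mod 7: now compute (3/7).
Reciprocity: 3 ≡ 3 and 7 ≡ 3 (mod 4), so (3/7) = −(7/3).
Reduce top mod 3: now compute (1/3).
Reached (1/3) = 1. Collecting the sign flips along the way, the symbol is -1.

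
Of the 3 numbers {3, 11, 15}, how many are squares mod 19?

1

(3/19) = -1 → non-residue.
(11/19) = +1 → QR.
(15/19) = -1 → non-residue.
Total quadratic residues among the 3: 1.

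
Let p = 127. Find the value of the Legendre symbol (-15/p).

First reduce: -15 ≡ 112 (mod 127).
Pull out 2^4: since 127 ≡ 7 (mod 8), (2/127) = +1, so (2/127)^4 = +1.
Reciprocity: 7 ≡ 3 and 127 ≡ 3 (mod 4), so (7/127) = −(127/7).
Reduce top mod 7: now compute (1/7).
Reached (1/7) = 1. Collecting the sign flips along the way, the symbol is -1.

-1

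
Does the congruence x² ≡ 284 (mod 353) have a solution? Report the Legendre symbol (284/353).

-1

Pull out 2^2: since 353 ≡ 1 (mod 8), (2/353) = +1, so (2/353)^2 = +1.
Reciprocity: 71 ≡ 3 and 353 ≡ 1 (mod 4), so (71/353) = +(353/71).
Reduce top mod 71: now compute (69/71).
Reciprocity: 69 ≡ 1 and 71 ≡ 3 (mod 4), so (69/71) = +(71/69).
Reduce top mod 69: now compute (2/69).
Pull out 2: since 69 ≡ 5 (mod 8), (2/69) = -1.
Reached (1/69) = 1. Collecting the sign flips along the way, the symbol is -1.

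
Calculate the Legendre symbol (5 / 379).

1

Reciprocity: 5 ≡ 1 and 379 ≡ 3 (mod 4), so (5/379) = +(379/5).
Reduce top mod 5: now compute (4/5).
Pull out 2^2: since 5 ≡ 5 (mod 8), (2/5) = -1, so (2/5)^2 = +1.
Reached (1/5) = 1. Collecting the sign flips along the way, the symbol is +1.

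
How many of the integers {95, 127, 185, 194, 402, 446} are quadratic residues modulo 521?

4

(95/521) = -1 → non-residue.
(127/521) = +1 → QR.
(185/521) = +1 → QR.
(194/521) = +1 → QR.
(402/521) = +1 → QR.
(446/521) = -1 → non-residue.
Total quadratic residues among the 6: 4.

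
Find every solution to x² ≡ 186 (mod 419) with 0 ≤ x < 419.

32, 387

Since 419 ≡ 3 (mod 4), a square root of 186 is 186^((419+1)/4) = 186^105 mod 419.
Repeated squaring: 186^2≡238, 186^4≡79, 186^8≡375, 186^16≡260, 186^32≡141, 186^64≡188 (mod 419).
186^105 = 186^(64+32+8+1) ≡ 387 (mod 419).
Check: 387² = 149769 ≡ 186 (mod 419). The two roots are 32 and 387.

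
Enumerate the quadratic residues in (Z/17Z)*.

Square k = 1,…,8 (k and 17−k give the same square):
1²=1, 2²=4, 3²=9, 4²=16, 5²≡8, 6²≡2, 7²≡15, 8²≡13 (mod 17).
So the quadratic residues mod 17 are {1, 2, 4, 8, 9, 13, 15, 16}.

1, 2, 4, 8, 9, 13, 15, 16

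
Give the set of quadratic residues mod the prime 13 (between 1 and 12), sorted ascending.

1, 3, 4, 9, 10, 12

Square k = 1,…,6 (k and 13−k give the same square):
1²=1, 2²=4, 3²=9, 4²≡3, 5²≡12, 6²≡10 (mod 13).
So the quadratic residues mod 13 are {1, 3, 4, 9, 10, 12}.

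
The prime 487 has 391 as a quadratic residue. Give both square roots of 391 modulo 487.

Since 487 ≡ 3 (mod 4), a square root of 391 is 391^((487+1)/4) = 391^122 mod 487.
Repeated squaring: 391^2≡450, 391^4≡395, 391^8≡185, 391^16≡135, 391^32≡206, 391^64≡67 (mod 487).
391^122 = 391^(64+32+16+8+2) ≡ 271 (mod 487).
Check: 271² = 73441 ≡ 391 (mod 487). The two roots are 216 and 271.

216, 271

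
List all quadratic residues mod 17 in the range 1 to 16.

1 2 4 8 9 13 15 16

Square k = 1,…,8 (k and 17−k give the same square):
1²=1, 2²=4, 3²=9, 4²=16, 5²≡8, 6²≡2, 7²≡15, 8²≡13 (mod 17).
So the quadratic residues mod 17 are {1, 2, 4, 8, 9, 13, 15, 16}.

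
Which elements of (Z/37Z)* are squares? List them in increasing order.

Square k = 1,…,18 (k and 37−k give the same square):
1²=1, 2²=4, 3²=9, 4²=16, 5²=25, 6²=36, 7²≡12, 8²≡27, 9²≡7, 10²≡26, 11²≡10, 12²≡33, 13²≡21, 14²≡11, 15²≡3, 16²≡34, 17²≡30, 18²≡28 (mod 37).
So the quadratic residues mod 37 are {1, 3, 4, 7, 9, 10, 11, 12, 16, 21, 25, 26, 27, 28, 30, 33, 34, 36}.

1 3 4 7 9 10 11 12 16 21 25 26 27 28 30 33 34 36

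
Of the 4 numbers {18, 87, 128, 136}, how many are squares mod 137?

(18/137) = +1 → QR.
(87/137) = +1 → QR.
(128/137) = +1 → QR.
(136/137) = +1 → QR.
Total quadratic residues among the 4: 4.

4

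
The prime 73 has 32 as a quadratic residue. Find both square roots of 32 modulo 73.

73 ≡ 1 (mod 4), so we find a root by search.
Trying successive values, 18² = 324 ≡ 32 (mod 73). The other root is 73 − 18 = 55.

18, 55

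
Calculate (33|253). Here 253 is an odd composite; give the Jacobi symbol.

Reciprocity: 33 ≡ 1 and 253 ≡ 1 (mod 4), so (33/253) = +(253/33).
Reduce top mod 33: now compute (22/33).
Pull out 2: since 33 ≡ 1 (mod 8), (2/33) = +1.
Reciprocity: 11 ≡ 3 and 33 ≡ 1 (mod 4), so (11/33) = +(33/11).
Reduce top mod 11: now compute (0/11).
Top reduces to 0: gcd > 1, so the symbol is 0.

0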